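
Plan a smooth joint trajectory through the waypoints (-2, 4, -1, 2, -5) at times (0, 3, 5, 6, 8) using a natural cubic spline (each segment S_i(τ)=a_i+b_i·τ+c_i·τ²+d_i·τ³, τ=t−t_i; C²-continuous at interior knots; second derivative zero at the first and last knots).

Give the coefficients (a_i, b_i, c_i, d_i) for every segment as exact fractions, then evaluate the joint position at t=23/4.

Δ: Δ0=2, Δ1=-5/2, Δ2=3, Δ3=-7/2
row 1: diag=10, rhs=-27; c'=1/5, d'=-27/10
row 2: denom=6−2·1/5=28/5; d'=(33−2·-27/10)/(28/5)=48/7
row 3: denom=6−1·5/28=163/28; d'=(-39−1·48/7)/(163/28)=-1284/163
back: M3=-1284/163
back: M2=48/7−5/28·-1284/163=1347/163
back: M1=-27/10−1/5·1347/163=-1419/326
M: M0=0, M1=-1419/326, M2=1347/163, M3=-1284/163, M4=0
seg 0: a=-2, c=M0/2=0, d=(M1−M0)/(6·3)=-473/1956, b=Δ0−h0·(2M0+M1)/6=2723/652
seg 1: a=4, c=M1/2=-1419/652, d=(M2−M1)/(6·2)=1371/1304, b=Δ1−h1·(2M1+M2)/6=-767/326
seg 2: a=-1, c=M2/2=1347/326, d=(M3−M2)/(6·1)=-877/326, b=Δ2−h2·(2M2+M3)/6=254/163
seg 3: a=2, c=M3/2=-642/163, d=(M4−M3)/(6·2)=107/163, b=Δ3−h3·(2M3+M4)/6=571/326
t_q=23/4 → seg 2, τ=3/4; S=-1+254/163·τ+1347/326·τ²+-877/326·τ³=28333/20864

  seg 0: a=-2 b=2723/652 c=0 d=-473/1956
  seg 1: a=4 b=-767/326 c=-1419/652 d=1371/1304
  seg 2: a=-1 b=254/163 c=1347/326 d=-877/326
  seg 3: a=2 b=571/326 c=-642/163 d=107/163
S(23/4) = 28333/20864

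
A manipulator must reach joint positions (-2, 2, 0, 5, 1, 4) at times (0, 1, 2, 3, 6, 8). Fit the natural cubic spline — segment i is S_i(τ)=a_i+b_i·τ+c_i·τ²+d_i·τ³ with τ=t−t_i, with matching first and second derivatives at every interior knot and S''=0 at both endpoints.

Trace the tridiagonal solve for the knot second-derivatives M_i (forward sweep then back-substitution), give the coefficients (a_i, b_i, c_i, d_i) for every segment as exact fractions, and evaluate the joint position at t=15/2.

Δ: Δ0=4, Δ1=-2, Δ2=5, Δ3=-4/3, Δ4=3/2
row 1: diag=4, rhs=-36; c'=1/4, d'=-9
row 2: denom=4−1·1/4=15/4; d'=(42−1·-9)/(15/4)=68/5
row 3: denom=8−1·4/15=116/15; d'=(-38−1·68/5)/(116/15)=-387/58
row 4: denom=10−3·45/116=1025/116; d'=(17−3·-387/58)/(1025/116)=4294/1025
back: M4=4294/1025
back: M3=-387/58−45/116·4294/1025=-1701/205
back: M2=68/5−4/15·-1701/205=16208/1025
back: M1=-9−1/4·16208/1025=-13277/1025
M: M0=0, M1=-13277/1025, M2=16208/1025, M3=-1701/205, M4=4294/1025, M5=0
seg 0: a=-2, c=M0/2=0, d=(M1−M0)/(6·1)=-13277/6150, b=Δ0−h0·(2M0+M1)/6=37877/6150
seg 1: a=2, c=M1/2=-13277/2050, d=(M2−M1)/(6·1)=5897/1230, b=Δ1−h1·(2M1+M2)/6=-977/3075
seg 2: a=0, c=M2/2=8104/1025, d=(M3−M2)/(6·1)=-24713/6150, b=Δ2−h2·(2M2+M3)/6=6839/6150
seg 3: a=5, c=M3/2=-1701/410, d=(M4−M3)/(6·3)=12799/18450, b=Δ3−h3·(2M3+M4)/6=14974/3075
seg 4: a=1, c=M4/2=2147/1025, d=(M5−M4)/(6·2)=-2147/6150, b=Δ4−h4·(2M4+M5)/6=-7951/6150
t_q=15/2 → seg 4, τ=3/2; S=1+-7951/6150·τ+2147/1025·τ²+-2147/6150·τ³=8513/3280

  seg 0: a=-2 b=37877/6150 c=0 d=-13277/6150
  seg 1: a=2 b=-977/3075 c=-13277/2050 d=5897/1230
  seg 2: a=0 b=6839/6150 c=8104/1025 d=-24713/6150
  seg 3: a=5 b=14974/3075 c=-1701/410 d=12799/18450
  seg 4: a=1 b=-7951/6150 c=2147/1025 d=-2147/6150
S(15/2) = 8513/3280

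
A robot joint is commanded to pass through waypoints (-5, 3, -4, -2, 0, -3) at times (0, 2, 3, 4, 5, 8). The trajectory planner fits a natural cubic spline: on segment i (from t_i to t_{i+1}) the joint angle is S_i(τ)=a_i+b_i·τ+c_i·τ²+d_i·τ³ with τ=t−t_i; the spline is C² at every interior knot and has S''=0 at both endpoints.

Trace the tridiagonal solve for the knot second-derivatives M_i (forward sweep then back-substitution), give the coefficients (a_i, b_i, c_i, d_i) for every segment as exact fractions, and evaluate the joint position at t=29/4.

  seg 0: a=-5 b=5764/665 c=0 d=-776/665
  seg 1: a=3 b=-3548/665 c=-4656/665 d=507/95
  seg 2: a=-4 b=-2213/665 c=5991/665 d=-2448/665
  seg 3: a=-2 b=485/133 c=-1353/665 d=258/665
  seg 4: a=0 b=493/665 c=-579/665 d=193/1995
S(29/4) = -13941/8512

Δ: Δ0=4, Δ1=-7, Δ2=2, Δ3=2, Δ4=-1
row 1: diag=6, rhs=-66; c'=1/6, d'=-11
row 2: denom=4−1·1/6=23/6; d'=(54−1·-11)/(23/6)=390/23
row 3: denom=4−1·6/23=86/23; d'=(0−1·390/23)/(86/23)=-195/43
row 4: denom=8−1·23/86=665/86; d'=(-18−1·-195/43)/(665/86)=-1158/665
back: M4=-1158/665
back: M3=-195/43−23/86·-1158/665=-2706/665
back: M2=390/23−6/23·-2706/665=11982/665
back: M1=-11−1/6·11982/665=-9312/665
M: M0=0, M1=-9312/665, M2=11982/665, M3=-2706/665, M4=-1158/665, M5=0
seg 0: a=-5, c=M0/2=0, d=(M1−M0)/(6·2)=-776/665, b=Δ0−h0·(2M0+M1)/6=5764/665
seg 1: a=3, c=M1/2=-4656/665, d=(M2−M1)/(6·1)=507/95, b=Δ1−h1·(2M1+M2)/6=-3548/665
seg 2: a=-4, c=M2/2=5991/665, d=(M3−M2)/(6·1)=-2448/665, b=Δ2−h2·(2M2+M3)/6=-2213/665
seg 3: a=-2, c=M3/2=-1353/665, d=(M4−M3)/(6·1)=258/665, b=Δ3−h3·(2M3+M4)/6=485/133
seg 4: a=0, c=M4/2=-579/665, d=(M5−M4)/(6·3)=193/1995, b=Δ4−h4·(2M4+M5)/6=493/665
t_q=29/4 → seg 4, τ=9/4; S=0+493/665·τ+-579/665·τ²+193/1995·τ³=-13941/8512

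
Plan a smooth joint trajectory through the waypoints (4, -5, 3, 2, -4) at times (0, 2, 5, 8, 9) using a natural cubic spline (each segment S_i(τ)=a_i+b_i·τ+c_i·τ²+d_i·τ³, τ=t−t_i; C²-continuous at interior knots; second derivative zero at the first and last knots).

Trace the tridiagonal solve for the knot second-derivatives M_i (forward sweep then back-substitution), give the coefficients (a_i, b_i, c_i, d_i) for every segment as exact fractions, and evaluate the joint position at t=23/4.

  seg 0: a=4 b=-2440/399 c=0 d=1289/3192
  seg 1: a=-5 b=-1013/798 c=1289/532 d=-197/532
  seg 2: a=3 b=5219/1596 c=-121/133 d=-155/1596
  seg 3: a=2 b=-3839/798 c=-949/532 d=949/1596
S(23/4) = 166829/34048

Δ: Δ0=-9/2, Δ1=8/3, Δ2=-1/3, Δ3=-6
row 1: diag=10, rhs=43; c'=3/10, d'=43/10
row 2: denom=12−3·3/10=111/10; d'=(-18−3·43/10)/(111/10)=-103/37
row 3: denom=8−3·10/37=266/37; d'=(-34−3·-103/37)/(266/37)=-949/266
back: M3=-949/266
back: M2=-103/37−10/37·-949/266=-242/133
back: M1=43/10−3/10·-242/133=1289/266
M: M0=0, M1=1289/266, M2=-242/133, M3=-949/266, M4=0
seg 0: a=4, c=M0/2=0, d=(M1−M0)/(6·2)=1289/3192, b=Δ0−h0·(2M0+M1)/6=-2440/399
seg 1: a=-5, c=M1/2=1289/532, d=(M2−M1)/(6·3)=-197/532, b=Δ1−h1·(2M1+M2)/6=-1013/798
seg 2: a=3, c=M2/2=-121/133, d=(M3−M2)/(6·3)=-155/1596, b=Δ2−h2·(2M2+M3)/6=5219/1596
seg 3: a=2, c=M3/2=-949/532, d=(M4−M3)/(6·1)=949/1596, b=Δ3−h3·(2M3+M4)/6=-3839/798
t_q=23/4 → seg 2, τ=3/4; S=3+5219/1596·τ+-121/133·τ²+-155/1596·τ³=166829/34048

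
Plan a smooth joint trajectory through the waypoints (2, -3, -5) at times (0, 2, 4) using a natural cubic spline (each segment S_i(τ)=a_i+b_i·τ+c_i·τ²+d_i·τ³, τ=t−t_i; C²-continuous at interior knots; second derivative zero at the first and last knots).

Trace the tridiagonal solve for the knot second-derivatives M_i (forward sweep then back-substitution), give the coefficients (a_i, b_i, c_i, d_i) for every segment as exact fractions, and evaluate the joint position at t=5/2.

  seg 0: a=2 b=-23/8 c=0 d=3/32
  seg 1: a=-3 b=-7/4 c=9/16 d=-3/32
S(5/2) = -959/256

Δ: Δ0=-5/2, Δ1=-1
row 1: diag=8, rhs=9; c'=1/4, d'=9/8
back: M1=9/8
M: M0=0, M1=9/8, M2=0
seg 0: a=2, c=M0/2=0, d=(M1−M0)/(6·2)=3/32, b=Δ0−h0·(2M0+M1)/6=-23/8
seg 1: a=-3, c=M1/2=9/16, d=(M2−M1)/(6·2)=-3/32, b=Δ1−h1·(2M1+M2)/6=-7/4
t_q=5/2 → seg 1, τ=1/2; S=-3+-7/4·τ+9/16·τ²+-3/32·τ³=-959/256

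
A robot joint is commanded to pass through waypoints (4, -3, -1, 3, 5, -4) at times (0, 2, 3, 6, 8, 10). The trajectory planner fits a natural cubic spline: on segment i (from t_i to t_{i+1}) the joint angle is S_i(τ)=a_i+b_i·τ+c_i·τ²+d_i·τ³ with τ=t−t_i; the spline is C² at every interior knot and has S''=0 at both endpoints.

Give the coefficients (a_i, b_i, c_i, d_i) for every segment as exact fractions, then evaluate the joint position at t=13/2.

Δ: Δ0=-7/2, Δ1=2, Δ2=4/3, Δ3=1, Δ4=-9/2
row 1: diag=6, rhs=33; c'=1/6, d'=11/2
row 2: denom=8−1·1/6=47/6; d'=(-4−1·11/2)/(47/6)=-57/47
row 3: denom=10−3·18/47=416/47; d'=(-2−3·-57/47)/(416/47)=77/416
row 4: denom=8−2·47/208=785/104; d'=(-33−2·77/416)/(785/104)=-6941/1570
back: M4=-6941/1570
back: M3=77/416−47/208·-6941/1570=1859/1570
back: M2=-57/47−18/47·1859/1570=-1308/785
back: M1=11/2−1/6·-1308/785=9071/1570
M: M0=0, M1=9071/1570, M2=-1308/785, M3=1859/1570, M4=-6941/1570, M5=0
seg 0: a=4, c=M0/2=0, d=(M1−M0)/(6·2)=9071/18840, b=Δ0−h0·(2M0+M1)/6=-12778/2355
seg 1: a=-3, c=M1/2=9071/3140, d=(M2−M1)/(6·1)=-11687/9420, b=Δ1−h1·(2M1+M2)/6=1657/4710
seg 2: a=-1, c=M2/2=-654/785, d=(M3−M2)/(6·3)=895/5652, b=Δ2−h2·(2M2+M3)/6=22679/9420
seg 3: a=3, c=M3/2=1859/3140, d=(M4−M3)/(6·2)=-220/471, b=Δ3−h3·(2M3+M4)/6=7933/4710
seg 4: a=5, c=M4/2=-6941/3140, d=(M5−M4)/(6·2)=6941/18840, b=Δ4−h4·(2M4+M5)/6=-7313/4710
t_q=13/2 → seg 3, τ=1/2; S=3+7933/4710·τ+1859/3140·τ²+-220/471·τ³=49383/12560

  seg 0: a=4 b=-12778/2355 c=0 d=9071/18840
  seg 1: a=-3 b=1657/4710 c=9071/3140 d=-11687/9420
  seg 2: a=-1 b=22679/9420 c=-654/785 d=895/5652
  seg 3: a=3 b=7933/4710 c=1859/3140 d=-220/471
  seg 4: a=5 b=-7313/4710 c=-6941/3140 d=6941/18840
S(13/2) = 49383/12560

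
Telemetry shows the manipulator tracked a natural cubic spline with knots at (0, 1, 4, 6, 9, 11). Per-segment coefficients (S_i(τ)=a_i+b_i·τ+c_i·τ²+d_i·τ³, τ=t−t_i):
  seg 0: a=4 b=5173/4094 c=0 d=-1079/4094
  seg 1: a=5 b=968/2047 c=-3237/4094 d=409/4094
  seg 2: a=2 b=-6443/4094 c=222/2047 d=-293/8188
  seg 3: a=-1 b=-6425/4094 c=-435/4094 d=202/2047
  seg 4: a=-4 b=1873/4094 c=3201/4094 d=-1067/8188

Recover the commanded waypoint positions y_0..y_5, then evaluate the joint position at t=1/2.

y_0 = S_0(0) = a_0 = 4
y_1 = S_1(0) = a_1 = 5
y_2 = S_2(0) = a_2 = 2
y_3 = S_3(0) = a_3 = -1
y_4 = S_4(0) = a_4 = -4
y_5 = S_4(2) = -1
t_q=1/2 is in segment 0 (τ=1/2); S_0(τ)=150621/32752

y_0=4 y_1=5 y_2=2 y_3=-1 y_4=-4 y_5=-1
S(1/2) = 150621/32752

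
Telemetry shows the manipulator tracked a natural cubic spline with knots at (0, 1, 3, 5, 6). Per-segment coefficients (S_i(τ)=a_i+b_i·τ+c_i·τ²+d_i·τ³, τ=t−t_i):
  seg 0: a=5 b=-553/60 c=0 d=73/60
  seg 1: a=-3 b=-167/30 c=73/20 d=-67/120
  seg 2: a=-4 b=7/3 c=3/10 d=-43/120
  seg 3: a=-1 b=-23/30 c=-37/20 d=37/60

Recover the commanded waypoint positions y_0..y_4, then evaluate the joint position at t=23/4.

y_0=5 y_1=-3 y_2=-4 y_3=-1 y_4=-3
S(23/4) = -603/256

y_0 = S_0(0) = a_0 = 5
y_1 = S_1(0) = a_1 = -3
y_2 = S_2(0) = a_2 = -4
y_3 = S_3(0) = a_3 = -1
y_4 = S_3(1) = -3
t_q=23/4 is in segment 3 (τ=3/4); S_3(τ)=-603/256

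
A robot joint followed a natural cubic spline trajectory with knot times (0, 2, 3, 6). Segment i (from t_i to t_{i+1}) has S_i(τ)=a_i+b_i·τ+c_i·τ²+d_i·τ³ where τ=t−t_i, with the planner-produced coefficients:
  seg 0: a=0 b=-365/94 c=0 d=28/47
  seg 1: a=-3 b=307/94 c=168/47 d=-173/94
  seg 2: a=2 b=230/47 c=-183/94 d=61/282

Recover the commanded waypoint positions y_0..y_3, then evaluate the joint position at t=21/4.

y_0 = S_0(0) = a_0 = 0
y_1 = S_1(0) = a_1 = -3
y_2 = S_2(0) = a_2 = 2
y_3 = S_2(3) = 5
t_q=21/4 is in segment 2 (τ=9/4); S_2(τ)=33803/6016

y_0=0 y_1=-3 y_2=2 y_3=5
S(21/4) = 33803/6016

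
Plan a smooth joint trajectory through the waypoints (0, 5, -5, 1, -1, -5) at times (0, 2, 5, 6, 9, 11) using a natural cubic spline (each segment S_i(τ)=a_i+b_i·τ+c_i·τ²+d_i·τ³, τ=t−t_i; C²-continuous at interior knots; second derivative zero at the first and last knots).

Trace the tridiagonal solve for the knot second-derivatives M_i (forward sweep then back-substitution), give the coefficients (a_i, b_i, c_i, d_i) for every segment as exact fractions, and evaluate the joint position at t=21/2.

Δ: Δ0=5/2, Δ1=-10/3, Δ2=6, Δ3=-2/3, Δ4=-2
row 1: diag=10, rhs=-35; c'=3/10, d'=-7/2
row 2: denom=8−3·3/10=71/10; d'=(56−3·-7/2)/(71/10)=665/71
row 3: denom=8−1·10/71=558/71; d'=(-40−1·665/71)/(558/71)=-3505/558
row 4: denom=10−3·71/186=549/62; d'=(-8−3·-3505/558)/(549/62)=2017/1647
back: M4=2017/1647
back: M3=-3505/558−71/186·2017/1647=-33346/4941
back: M2=665/71−10/71·-33346/4941=50975/4941
back: M1=-7/2−3/10·50975/4941=-10862/1647
M: M0=0, M1=-10862/1647, M2=50975/4941, M3=-33346/4941, M4=2017/1647, M5=0
seg 0: a=0, c=M0/2=0, d=(M1−M0)/(6·2)=-5431/9882, b=Δ0−h0·(2M0+M1)/6=46429/9882
seg 1: a=5, c=M1/2=-5431/1647, d=(M2−M1)/(6·3)=83561/88938, b=Δ1−h1·(2M1+M2)/6=-18743/9882
seg 2: a=-5, c=M2/2=50975/9882, d=(M3−M2)/(6·1)=-347/122, b=Δ2−h2·(2M2+M3)/6=18212/4941
seg 3: a=1, c=M3/2=-16673/4941, d=(M4−M3)/(6·3)=39397/88938, b=Δ3−h3·(2M3+M4)/6=54053/9882
seg 4: a=-1, c=M4/2=2017/3294, d=(M5−M4)/(6·2)=-2017/19764, b=Δ4−h4·(2M4+M5)/6=-13916/4941
t_q=21/2 → seg 4, τ=3/2; S=-1+-13916/4941·τ+2017/3294·τ²+-2017/19764·τ³=-220901/52704

  seg 0: a=0 b=46429/9882 c=0 d=-5431/9882
  seg 1: a=5 b=-18743/9882 c=-5431/1647 d=83561/88938
  seg 2: a=-5 b=18212/4941 c=50975/9882 d=-347/122
  seg 3: a=1 b=54053/9882 c=-16673/4941 d=39397/88938
  seg 4: a=-1 b=-13916/4941 c=2017/3294 d=-2017/19764
S(21/2) = -220901/52704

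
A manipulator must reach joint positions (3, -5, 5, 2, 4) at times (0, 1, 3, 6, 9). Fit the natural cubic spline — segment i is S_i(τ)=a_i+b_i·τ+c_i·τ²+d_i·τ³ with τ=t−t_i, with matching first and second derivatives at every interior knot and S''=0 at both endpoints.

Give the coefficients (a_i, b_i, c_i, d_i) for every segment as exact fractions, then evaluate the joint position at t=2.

  seg 0: a=3 b=-6541/618 c=0 d=1597/618
  seg 1: a=-5 b=-875/309 c=1597/206 d=-2371/1236
  seg 2: a=5 b=1594/309 c=-387/103 d=1580/2781
  seg 3: a=2 b=-632/309 c=419/309 d=-419/2781
S(2) = -823/412

Δ: Δ0=-8, Δ1=5, Δ2=-1, Δ3=2/3
row 1: diag=6, rhs=78; c'=1/3, d'=13
row 2: denom=10−2·1/3=28/3; d'=(-36−2·13)/(28/3)=-93/14
row 3: denom=12−3·9/28=309/28; d'=(10−3·-93/14)/(309/28)=838/309
back: M3=838/309
back: M2=-93/14−9/28·838/309=-774/103
back: M1=13−1/3·-774/103=1597/103
M: M0=0, M1=1597/103, M2=-774/103, M3=838/309, M4=0
seg 0: a=3, c=M0/2=0, d=(M1−M0)/(6·1)=1597/618, b=Δ0−h0·(2M0+M1)/6=-6541/618
seg 1: a=-5, c=M1/2=1597/206, d=(M2−M1)/(6·2)=-2371/1236, b=Δ1−h1·(2M1+M2)/6=-875/309
seg 2: a=5, c=M2/2=-387/103, d=(M3−M2)/(6·3)=1580/2781, b=Δ2−h2·(2M2+M3)/6=1594/309
seg 3: a=2, c=M3/2=419/309, d=(M4−M3)/(6·3)=-419/2781, b=Δ3−h3·(2M3+M4)/6=-632/309
t_q=2 → seg 1, τ=1; S=-5+-875/309·τ+1597/206·τ²+-2371/1236·τ³=-823/412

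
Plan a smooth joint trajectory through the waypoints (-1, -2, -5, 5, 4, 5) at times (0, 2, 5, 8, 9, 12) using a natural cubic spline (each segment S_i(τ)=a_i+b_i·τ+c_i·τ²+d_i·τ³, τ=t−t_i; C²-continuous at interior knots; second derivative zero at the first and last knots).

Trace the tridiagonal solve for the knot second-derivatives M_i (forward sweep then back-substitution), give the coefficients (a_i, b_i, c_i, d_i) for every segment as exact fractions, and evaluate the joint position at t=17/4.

Δ: Δ0=-1/2, Δ1=-1, Δ2=10/3, Δ3=-1, Δ4=1/3
row 1: diag=10, rhs=-3; c'=3/10, d'=-3/10
row 2: denom=12−3·3/10=111/10; d'=(26−3·-3/10)/(111/10)=269/111
row 3: denom=8−3·10/37=266/37; d'=(-26−3·269/111)/(266/37)=-1231/266
row 4: denom=8−1·37/266=2091/266; d'=(8−1·-1231/266)/(2091/266)=3359/2091
back: M4=3359/2091
back: M3=-1231/266−37/266·3359/2091=-10144/2091
back: M2=269/111−10/37·-10144/2091=2603/697
back: M1=-3/10−3/10·2603/697=-990/697
M: M0=0, M1=-990/697, M2=2603/697, M3=-10144/2091, M4=3359/2091, M5=0
seg 0: a=-1, c=M0/2=0, d=(M1−M0)/(6·2)=-165/1394, b=Δ0−h0·(2M0+M1)/6=-37/1394
seg 1: a=-2, c=M1/2=-495/697, d=(M2−M1)/(6·3)=3593/12546, b=Δ1−h1·(2M1+M2)/6=-2017/1394
seg 2: a=-5, c=M2/2=2603/1394, d=(M3−M2)/(6·3)=-17953/37638, b=Δ2−h2·(2M2+M3)/6=83/41
seg 3: a=5, c=M3/2=-5072/2091, d=(M4−M3)/(6·1)=4501/4182, b=Δ3−h3·(2M3+M4)/6=487/1394
seg 4: a=4, c=M4/2=3359/4182, d=(M5−M4)/(6·3)=-3359/37638, b=Δ4−h4·(2M4+M5)/6=-2662/2091
t_q=17/4 → seg 1, τ=9/4; S=-2+-2017/1394·τ+-495/697·τ²+3593/12546·τ³=-498607/89216

  seg 0: a=-1 b=-37/1394 c=0 d=-165/1394
  seg 1: a=-2 b=-2017/1394 c=-495/697 d=3593/12546
  seg 2: a=-5 b=83/41 c=2603/1394 d=-17953/37638
  seg 3: a=5 b=487/1394 c=-5072/2091 d=4501/4182
  seg 4: a=4 b=-2662/2091 c=3359/4182 d=-3359/37638
S(17/4) = -498607/89216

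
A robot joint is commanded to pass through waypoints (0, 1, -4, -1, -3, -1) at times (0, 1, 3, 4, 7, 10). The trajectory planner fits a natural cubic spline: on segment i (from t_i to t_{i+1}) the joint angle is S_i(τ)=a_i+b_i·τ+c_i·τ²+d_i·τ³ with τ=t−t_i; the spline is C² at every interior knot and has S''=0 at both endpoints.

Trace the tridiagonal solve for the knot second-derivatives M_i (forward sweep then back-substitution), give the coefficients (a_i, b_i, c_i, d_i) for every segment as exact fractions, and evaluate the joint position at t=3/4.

  seg 0: a=0 b=925/452 c=0 d=-473/452
  seg 1: a=1 b=-247/226 c=-1419/452 d=1101/904
  seg 2: a=-4 b=109/113 c=471/113 d=-241/113
  seg 3: a=-1 b=328/113 c=-252/113 d=1058/3051
  seg 4: a=-3 b=-126/113 c=302/339 d=-302/3051
S(3/4) = 31629/28928

Δ: Δ0=1, Δ1=-5/2, Δ2=3, Δ3=-2/3, Δ4=2/3
row 1: diag=6, rhs=-21; c'=1/3, d'=-7/2
row 2: denom=6−2·1/3=16/3; d'=(33−2·-7/2)/(16/3)=15/2
row 3: denom=8−1·3/16=125/16; d'=(-22−1·15/2)/(125/16)=-472/125
row 4: denom=12−3·48/125=1356/125; d'=(8−3·-472/125)/(1356/125)=604/339
back: M4=604/339
back: M3=-472/125−48/125·604/339=-504/113
back: M2=15/2−3/16·-504/113=942/113
back: M1=-7/2−1/3·942/113=-1419/226
M: M0=0, M1=-1419/226, M2=942/113, M3=-504/113, M4=604/339, M5=0
seg 0: a=0, c=M0/2=0, d=(M1−M0)/(6·1)=-473/452, b=Δ0−h0·(2M0+M1)/6=925/452
seg 1: a=1, c=M1/2=-1419/452, d=(M2−M1)/(6·2)=1101/904, b=Δ1−h1·(2M1+M2)/6=-247/226
seg 2: a=-4, c=M2/2=471/113, d=(M3−M2)/(6·1)=-241/113, b=Δ2−h2·(2M2+M3)/6=109/113
seg 3: a=-1, c=M3/2=-252/113, d=(M4−M3)/(6·3)=1058/3051, b=Δ3−h3·(2M3+M4)/6=328/113
seg 4: a=-3, c=M4/2=302/339, d=(M5−M4)/(6·3)=-302/3051, b=Δ4−h4·(2M4+M5)/6=-126/113
t_q=3/4 → seg 0, τ=3/4; S=0+925/452·τ+0·τ²+-473/452·τ³=31629/28928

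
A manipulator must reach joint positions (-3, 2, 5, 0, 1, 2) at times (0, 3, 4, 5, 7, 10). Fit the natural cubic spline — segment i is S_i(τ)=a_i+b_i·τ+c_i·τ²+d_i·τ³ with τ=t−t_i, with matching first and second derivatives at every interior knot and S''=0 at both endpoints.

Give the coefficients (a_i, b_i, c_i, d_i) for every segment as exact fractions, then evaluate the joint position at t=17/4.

Δ: Δ0=5/3, Δ1=3, Δ2=-5, Δ3=1/2, Δ4=1/3
row 1: diag=8, rhs=8; c'=1/8, d'=1
row 2: denom=4−1·1/8=31/8; d'=(-48−1·1)/(31/8)=-392/31
row 3: denom=6−1·8/31=178/31; d'=(33−1·-392/31)/(178/31)=1415/178
row 4: denom=10−2·31/89=828/89; d'=(-1−2·1415/178)/(828/89)=-376/207
back: M4=-376/207
back: M3=1415/178−31/89·-376/207=3553/414
back: M2=-392/31−8/31·3553/414=-3076/207
back: M1=1−1/8·-3076/207=1183/414
M: M0=0, M1=1183/414, M2=-3076/207, M3=3553/414, M4=-376/207, M5=0
seg 0: a=-3, c=M0/2=0, d=(M1−M0)/(6·3)=1183/7452, b=Δ0−h0·(2M0+M1)/6=197/828
seg 1: a=2, c=M1/2=1183/828, d=(M2−M1)/(6·1)=-815/276, b=Δ1−h1·(2M1+M2)/6=1873/414
seg 2: a=5, c=M2/2=-1538/207, d=(M3−M2)/(6·1)=3235/828, b=Δ2−h2·(2M2+M3)/6=-1223/828
seg 3: a=0, c=M3/2=3553/828, d=(M4−M3)/(6·2)=-1435/1656, b=Δ3−h3·(2M3+M4)/6=-637/138
seg 4: a=1, c=M4/2=-188/207, d=(M5−M4)/(6·3)=188/1863, b=Δ4−h4·(2M4+M5)/6=445/207
t_q=17/4 → seg 2, τ=1/4; S=5+-1223/828·τ+-1538/207·τ²+3235/828·τ³=24891/5888

  seg 0: a=-3 b=197/828 c=0 d=1183/7452
  seg 1: a=2 b=1873/414 c=1183/828 d=-815/276
  seg 2: a=5 b=-1223/828 c=-1538/207 d=3235/828
  seg 3: a=0 b=-637/138 c=3553/828 d=-1435/1656
  seg 4: a=1 b=445/207 c=-188/207 d=188/1863
S(17/4) = 24891/5888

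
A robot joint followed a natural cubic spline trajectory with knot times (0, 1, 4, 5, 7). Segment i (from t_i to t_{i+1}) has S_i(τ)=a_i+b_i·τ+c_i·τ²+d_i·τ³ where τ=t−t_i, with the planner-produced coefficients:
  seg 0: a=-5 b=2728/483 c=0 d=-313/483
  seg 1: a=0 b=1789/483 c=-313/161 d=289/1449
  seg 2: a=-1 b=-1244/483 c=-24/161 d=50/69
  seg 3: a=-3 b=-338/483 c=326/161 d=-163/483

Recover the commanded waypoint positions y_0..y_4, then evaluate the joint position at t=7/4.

y_0 = S_0(0) = a_0 = -5
y_1 = S_1(0) = a_1 = 0
y_2 = S_2(0) = a_2 = -1
y_3 = S_3(0) = a_3 = -3
y_4 = S_3(2) = 1
t_q=7/4 is in segment 1 (τ=3/4); S_1(τ)=18223/10304

y_0=-5 y_1=0 y_2=-1 y_3=-3 y_4=1
S(7/4) = 18223/10304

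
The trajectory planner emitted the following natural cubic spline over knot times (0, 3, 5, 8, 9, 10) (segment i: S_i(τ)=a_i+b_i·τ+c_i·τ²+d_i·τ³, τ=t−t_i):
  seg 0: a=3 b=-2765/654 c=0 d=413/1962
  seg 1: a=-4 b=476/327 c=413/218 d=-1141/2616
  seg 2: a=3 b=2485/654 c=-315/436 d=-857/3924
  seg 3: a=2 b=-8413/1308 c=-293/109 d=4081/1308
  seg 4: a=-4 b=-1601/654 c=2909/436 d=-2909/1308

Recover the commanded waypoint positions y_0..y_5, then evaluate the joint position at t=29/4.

y_0=3 y_1=-4 y_2=3 y_3=2 y_4=-4 y_5=-2
S(29/4) = 150795/27904

y_0 = S_0(0) = a_0 = 3
y_1 = S_1(0) = a_1 = -4
y_2 = S_2(0) = a_2 = 3
y_3 = S_3(0) = a_3 = 2
y_4 = S_4(0) = a_4 = -4
y_5 = S_4(1) = -2
t_q=29/4 is in segment 2 (τ=9/4); S_2(τ)=150795/27904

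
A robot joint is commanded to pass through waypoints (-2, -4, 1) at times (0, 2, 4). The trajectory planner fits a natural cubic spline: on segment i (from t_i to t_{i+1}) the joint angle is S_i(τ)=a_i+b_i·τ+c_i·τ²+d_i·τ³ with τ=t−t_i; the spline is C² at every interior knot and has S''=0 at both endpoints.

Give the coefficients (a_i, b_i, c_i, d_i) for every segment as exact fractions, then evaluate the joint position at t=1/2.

Δ: Δ0=-1, Δ1=5/2
row 1: diag=8, rhs=21; c'=1/4, d'=21/8
back: M1=21/8
M: M0=0, M1=21/8, M2=0
seg 0: a=-2, c=M0/2=0, d=(M1−M0)/(6·2)=7/32, b=Δ0−h0·(2M0+M1)/6=-15/8
seg 1: a=-4, c=M1/2=21/16, d=(M2−M1)/(6·2)=-7/32, b=Δ1−h1·(2M1+M2)/6=3/4
t_q=1/2 → seg 0, τ=1/2; S=-2+-15/8·τ+0·τ²+7/32·τ³=-745/256

  seg 0: a=-2 b=-15/8 c=0 d=7/32
  seg 1: a=-4 b=3/4 c=21/16 d=-7/32
S(1/2) = -745/256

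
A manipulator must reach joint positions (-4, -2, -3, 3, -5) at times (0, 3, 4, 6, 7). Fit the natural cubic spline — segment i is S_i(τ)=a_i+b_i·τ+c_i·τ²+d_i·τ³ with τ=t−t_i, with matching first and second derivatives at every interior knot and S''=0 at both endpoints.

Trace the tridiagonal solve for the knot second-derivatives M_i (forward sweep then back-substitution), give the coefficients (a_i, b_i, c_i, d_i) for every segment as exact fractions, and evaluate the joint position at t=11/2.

Δ: Δ0=2/3, Δ1=-1, Δ2=3, Δ3=-8
row 1: diag=8, rhs=-10; c'=1/8, d'=-5/4
row 2: denom=6−1·1/8=47/8; d'=(24−1·-5/4)/(47/8)=202/47
row 3: denom=6−2·16/47=250/47; d'=(-66−2·202/47)/(250/47)=-1753/125
back: M3=-1753/125
back: M2=202/47−16/47·-1753/125=1134/125
back: M1=-5/4−1/8·1134/125=-298/125
M: M0=0, M1=-298/125, M2=1134/125, M3=-1753/125, M4=0
seg 0: a=-4, c=M0/2=0, d=(M1−M0)/(6·3)=-149/1125, b=Δ0−h0·(2M0+M1)/6=697/375
seg 1: a=-2, c=M1/2=-149/125, d=(M2−M1)/(6·1)=716/375, b=Δ1−h1·(2M1+M2)/6=-644/375
seg 2: a=-3, c=M2/2=567/125, d=(M3−M2)/(6·2)=-2887/1500, b=Δ2−h2·(2M2+M3)/6=122/75
seg 3: a=3, c=M3/2=-1753/250, d=(M4−M3)/(6·1)=1753/750, b=Δ3−h3·(2M3+M4)/6=-1247/375
t_q=11/2 → seg 2, τ=3/2; S=-3+122/75·τ+567/125·τ²+-2887/1500·τ³=12601/4000

  seg 0: a=-4 b=697/375 c=0 d=-149/1125
  seg 1: a=-2 b=-644/375 c=-149/125 d=716/375
  seg 2: a=-3 b=122/75 c=567/125 d=-2887/1500
  seg 3: a=3 b=-1247/375 c=-1753/250 d=1753/750
S(11/2) = 12601/4000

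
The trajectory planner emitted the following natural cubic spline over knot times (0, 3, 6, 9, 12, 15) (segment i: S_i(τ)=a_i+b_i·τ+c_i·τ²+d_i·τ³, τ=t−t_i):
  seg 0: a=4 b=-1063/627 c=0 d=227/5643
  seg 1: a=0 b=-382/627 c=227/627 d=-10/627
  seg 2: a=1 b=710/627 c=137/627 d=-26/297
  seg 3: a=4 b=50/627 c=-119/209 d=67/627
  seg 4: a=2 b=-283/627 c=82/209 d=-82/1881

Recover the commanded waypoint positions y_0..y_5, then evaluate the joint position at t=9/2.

y_0=4 y_1=0 y_2=1 y_3=4 y_4=2 y_5=3
S(9/2) = -32/209

y_0 = S_0(0) = a_0 = 4
y_1 = S_1(0) = a_1 = 0
y_2 = S_2(0) = a_2 = 1
y_3 = S_3(0) = a_3 = 4
y_4 = S_4(0) = a_4 = 2
y_5 = S_4(3) = 3
t_q=9/2 is in segment 1 (τ=3/2); S_1(τ)=-32/209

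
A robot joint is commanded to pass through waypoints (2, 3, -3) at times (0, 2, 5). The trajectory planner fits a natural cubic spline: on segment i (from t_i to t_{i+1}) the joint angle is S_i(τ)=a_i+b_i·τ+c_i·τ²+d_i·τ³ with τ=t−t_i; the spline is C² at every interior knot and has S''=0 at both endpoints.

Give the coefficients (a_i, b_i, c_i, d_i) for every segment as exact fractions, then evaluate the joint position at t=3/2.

  seg 0: a=2 b=1 c=0 d=-1/8
  seg 1: a=3 b=-1/2 c=-3/4 d=1/12
S(3/2) = 197/64

Δ: Δ0=1/2, Δ1=-2
row 1: diag=10, rhs=-15; c'=3/10, d'=-3/2
back: M1=-3/2
M: M0=0, M1=-3/2, M2=0
seg 0: a=2, c=M0/2=0, d=(M1−M0)/(6·2)=-1/8, b=Δ0−h0·(2M0+M1)/6=1
seg 1: a=3, c=M1/2=-3/4, d=(M2−M1)/(6·3)=1/12, b=Δ1−h1·(2M1+M2)/6=-1/2
t_q=3/2 → seg 0, τ=3/2; S=2+1·τ+0·τ²+-1/8·τ³=197/64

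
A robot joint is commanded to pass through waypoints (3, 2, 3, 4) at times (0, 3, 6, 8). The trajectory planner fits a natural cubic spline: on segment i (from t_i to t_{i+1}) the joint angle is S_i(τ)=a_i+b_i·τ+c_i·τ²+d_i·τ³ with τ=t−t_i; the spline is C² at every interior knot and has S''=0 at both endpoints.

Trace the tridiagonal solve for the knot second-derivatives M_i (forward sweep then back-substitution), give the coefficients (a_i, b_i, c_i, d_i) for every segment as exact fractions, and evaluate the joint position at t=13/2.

  seg 0: a=3 b=-1/2 c=0 d=1/54
  seg 1: a=2 b=0 c=1/6 d=-1/54
  seg 2: a=3 b=1/2 c=0 d=0
S(13/2) = 13/4

Δ: Δ0=-1/3, Δ1=1/3, Δ2=1/2
row 1: diag=12, rhs=4; c'=1/4, d'=1/3
row 2: denom=10−3·1/4=37/4; d'=(1−3·1/3)/(37/4)=0
back: M2=0
back: M1=1/3−1/4·0=1/3
M: M0=0, M1=1/3, M2=0, M3=0
seg 0: a=3, c=M0/2=0, d=(M1−M0)/(6·3)=1/54, b=Δ0−h0·(2M0+M1)/6=-1/2
seg 1: a=2, c=M1/2=1/6, d=(M2−M1)/(6·3)=-1/54, b=Δ1−h1·(2M1+M2)/6=0
seg 2: a=3, c=M2/2=0, d=(M3−M2)/(6·2)=0, b=Δ2−h2·(2M2+M3)/6=1/2
t_q=13/2 → seg 2, τ=1/2; S=3+1/2·τ+0·τ²+0·τ³=13/4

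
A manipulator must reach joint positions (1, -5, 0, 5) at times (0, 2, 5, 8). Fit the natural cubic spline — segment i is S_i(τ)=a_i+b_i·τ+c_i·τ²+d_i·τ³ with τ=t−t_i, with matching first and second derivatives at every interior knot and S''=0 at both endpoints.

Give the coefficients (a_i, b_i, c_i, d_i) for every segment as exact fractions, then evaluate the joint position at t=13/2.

  seg 0: a=1 b=-445/111 c=0 d=28/111
  seg 1: a=-5 b=-109/111 c=56/37 d=-70/333
  seg 2: a=0 b=269/111 c=-14/37 d=14/333
S(13/2) = 433/148

Δ: Δ0=-3, Δ1=5/3, Δ2=5/3
row 1: diag=10, rhs=28; c'=3/10, d'=14/5
row 2: denom=12−3·3/10=111/10; d'=(0−3·14/5)/(111/10)=-28/37
back: M2=-28/37
back: M1=14/5−3/10·-28/37=112/37
M: M0=0, M1=112/37, M2=-28/37, M3=0
seg 0: a=1, c=M0/2=0, d=(M1−M0)/(6·2)=28/111, b=Δ0−h0·(2M0+M1)/6=-445/111
seg 1: a=-5, c=M1/2=56/37, d=(M2−M1)/(6·3)=-70/333, b=Δ1−h1·(2M1+M2)/6=-109/111
seg 2: a=0, c=M2/2=-14/37, d=(M3−M2)/(6·3)=14/333, b=Δ2−h2·(2M2+M3)/6=269/111
t_q=13/2 → seg 2, τ=3/2; S=0+269/111·τ+-14/37·τ²+14/333·τ³=433/148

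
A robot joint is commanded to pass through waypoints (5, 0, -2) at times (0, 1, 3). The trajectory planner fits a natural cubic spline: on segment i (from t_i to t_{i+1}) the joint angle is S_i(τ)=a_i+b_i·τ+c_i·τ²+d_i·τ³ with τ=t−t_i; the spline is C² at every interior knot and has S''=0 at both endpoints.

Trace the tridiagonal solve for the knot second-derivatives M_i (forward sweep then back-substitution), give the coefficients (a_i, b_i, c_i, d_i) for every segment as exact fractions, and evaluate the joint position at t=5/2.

  seg 0: a=5 b=-17/3 c=0 d=2/3
  seg 1: a=0 b=-11/3 c=2 d=-1/3
S(5/2) = -17/8

Δ: Δ0=-5, Δ1=-1
row 1: diag=6, rhs=24; c'=1/3, d'=4
back: M1=4
M: M0=0, M1=4, M2=0
seg 0: a=5, c=M0/2=0, d=(M1−M0)/(6·1)=2/3, b=Δ0−h0·(2M0+M1)/6=-17/3
seg 1: a=0, c=M1/2=2, d=(M2−M1)/(6·2)=-1/3, b=Δ1−h1·(2M1+M2)/6=-11/3
t_q=5/2 → seg 1, τ=3/2; S=0+-11/3·τ+2·τ²+-1/3·τ³=-17/8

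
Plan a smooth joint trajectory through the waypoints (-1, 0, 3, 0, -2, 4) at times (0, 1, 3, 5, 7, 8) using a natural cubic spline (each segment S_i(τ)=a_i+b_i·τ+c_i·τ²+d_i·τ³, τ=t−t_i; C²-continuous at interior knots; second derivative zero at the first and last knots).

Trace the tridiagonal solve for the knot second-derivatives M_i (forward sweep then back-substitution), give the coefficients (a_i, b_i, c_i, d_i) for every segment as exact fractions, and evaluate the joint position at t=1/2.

  seg 0: a=-1 b=11/14 c=0 d=3/14
  seg 1: a=0 b=10/7 c=9/14 d=-17/56
  seg 2: a=3 b=5/14 c=-33/28 d=1/8
  seg 3: a=0 b=-20/7 c=-3/7 d=19/28
  seg 4: a=-2 b=25/7 c=51/14 d=-17/14
S(1/2) = -65/112

Δ: Δ0=1, Δ1=3/2, Δ2=-3/2, Δ3=-1, Δ4=6
row 1: diag=6, rhs=3; c'=1/3, d'=1/2
row 2: denom=8−2·1/3=22/3; d'=(-18−2·1/2)/(22/3)=-57/22
row 3: denom=8−2·3/11=82/11; d'=(3−2·-57/22)/(82/11)=45/41
row 4: denom=6−2·11/41=224/41; d'=(42−2·45/41)/(224/41)=51/7
back: M4=51/7
back: M3=45/41−11/41·51/7=-6/7
back: M2=-57/22−3/11·-6/7=-33/14
back: M1=1/2−1/3·-33/14=9/7
M: M0=0, M1=9/7, M2=-33/14, M3=-6/7, M4=51/7, M5=0
seg 0: a=-1, c=M0/2=0, d=(M1−M0)/(6·1)=3/14, b=Δ0−h0·(2M0+M1)/6=11/14
seg 1: a=0, c=M1/2=9/14, d=(M2−M1)/(6·2)=-17/56, b=Δ1−h1·(2M1+M2)/6=10/7
seg 2: a=3, c=M2/2=-33/28, d=(M3−M2)/(6·2)=1/8, b=Δ2−h2·(2M2+M3)/6=5/14
seg 3: a=0, c=M3/2=-3/7, d=(M4−M3)/(6·2)=19/28, b=Δ3−h3·(2M3+M4)/6=-20/7
seg 4: a=-2, c=M4/2=51/14, d=(M5−M4)/(6·1)=-17/14, b=Δ4−h4·(2M4+M5)/6=25/7
t_q=1/2 → seg 0, τ=1/2; S=-1+11/14·τ+0·τ²+3/14·τ³=-65/112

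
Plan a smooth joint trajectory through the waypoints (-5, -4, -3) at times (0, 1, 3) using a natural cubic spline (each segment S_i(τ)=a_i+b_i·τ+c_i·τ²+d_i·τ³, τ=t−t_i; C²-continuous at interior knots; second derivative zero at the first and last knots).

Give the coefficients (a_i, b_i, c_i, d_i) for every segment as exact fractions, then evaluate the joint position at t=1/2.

  seg 0: a=-5 b=13/12 c=0 d=-1/12
  seg 1: a=-4 b=5/6 c=-1/4 d=1/24
S(1/2) = -143/32

Δ: Δ0=1, Δ1=1/2
row 1: diag=6, rhs=-3; c'=1/3, d'=-1/2
back: M1=-1/2
M: M0=0, M1=-1/2, M2=0
seg 0: a=-5, c=M0/2=0, d=(M1−M0)/(6·1)=-1/12, b=Δ0−h0·(2M0+M1)/6=13/12
seg 1: a=-4, c=M1/2=-1/4, d=(M2−M1)/(6·2)=1/24, b=Δ1−h1·(2M1+M2)/6=5/6
t_q=1/2 → seg 0, τ=1/2; S=-5+13/12·τ+0·τ²+-1/12·τ³=-143/32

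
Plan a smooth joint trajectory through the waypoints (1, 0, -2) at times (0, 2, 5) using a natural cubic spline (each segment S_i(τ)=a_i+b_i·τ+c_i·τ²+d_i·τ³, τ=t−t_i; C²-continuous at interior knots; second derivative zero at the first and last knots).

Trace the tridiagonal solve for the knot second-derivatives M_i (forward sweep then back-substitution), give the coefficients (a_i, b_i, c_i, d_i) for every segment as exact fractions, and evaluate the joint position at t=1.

Δ: Δ0=-1/2, Δ1=-2/3
row 1: diag=10, rhs=-1; c'=3/10, d'=-1/10
back: M1=-1/10
M: M0=0, M1=-1/10, M2=0
seg 0: a=1, c=M0/2=0, d=(M1−M0)/(6·2)=-1/120, b=Δ0−h0·(2M0+M1)/6=-7/15
seg 1: a=0, c=M1/2=-1/20, d=(M2−M1)/(6·3)=1/180, b=Δ1−h1·(2M1+M2)/6=-17/30
t_q=1 → seg 0, τ=1; S=1+-7/15·τ+0·τ²+-1/120·τ³=21/40

  seg 0: a=1 b=-7/15 c=0 d=-1/120
  seg 1: a=0 b=-17/30 c=-1/20 d=1/180
S(1) = 21/40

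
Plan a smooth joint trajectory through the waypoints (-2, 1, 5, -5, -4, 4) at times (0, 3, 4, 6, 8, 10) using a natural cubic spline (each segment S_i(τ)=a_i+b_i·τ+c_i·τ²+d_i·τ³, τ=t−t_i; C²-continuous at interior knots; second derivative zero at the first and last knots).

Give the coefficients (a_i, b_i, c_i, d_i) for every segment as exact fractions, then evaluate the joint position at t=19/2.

Δ: Δ0=1, Δ1=4, Δ2=-5, Δ3=1/2, Δ4=4
row 1: diag=8, rhs=18; c'=1/8, d'=9/4
row 2: denom=6−1·1/8=47/8; d'=(-54−1·9/4)/(47/8)=-450/47
row 3: denom=8−2·16/47=344/47; d'=(33−2·-450/47)/(344/47)=57/8
row 4: denom=8−2·47/172=641/86; d'=(21−2·57/8)/(641/86)=1161/1282
back: M4=1161/1282
back: M3=57/8−47/172·1161/1282=8817/1282
back: M2=-450/47−16/47·8817/1282=-7638/641
back: M1=9/4−1/8·-7638/641=2397/641
M: M0=0, M1=2397/641, M2=-7638/641, M3=8817/1282, M4=1161/1282, M5=0
seg 0: a=-2, c=M0/2=0, d=(M1−M0)/(6·3)=799/3846, b=Δ0−h0·(2M0+M1)/6=-1115/1282
seg 1: a=1, c=M1/2=2397/1282, d=(M2−M1)/(6·1)=-3345/1282, b=Δ1−h1·(2M1+M2)/6=3038/641
seg 2: a=5, c=M2/2=-3819/641, d=(M3−M2)/(6·2)=8031/5128, b=Δ2−h2·(2M2+M3)/6=835/1282
seg 3: a=-5, c=M3/2=8817/2564, d=(M4−M3)/(6·2)=-319/641, b=Δ3−h3·(2M3+M4)/6=-2812/641
seg 4: a=-4, c=M4/2=1161/2564, d=(M5−M4)/(6·2)=-387/5128, b=Δ4−h4·(2M4+M5)/6=2177/641
t_q=19/2 → seg 4, τ=3/2; S=-4+2177/641·τ+1161/2564·τ²+-387/5128·τ³=76243/41024

  seg 0: a=-2 b=-1115/1282 c=0 d=799/3846
  seg 1: a=1 b=3038/641 c=2397/1282 d=-3345/1282
  seg 2: a=5 b=835/1282 c=-3819/641 d=8031/5128
  seg 3: a=-5 b=-2812/641 c=8817/2564 d=-319/641
  seg 4: a=-4 b=2177/641 c=1161/2564 d=-387/5128
S(19/2) = 76243/41024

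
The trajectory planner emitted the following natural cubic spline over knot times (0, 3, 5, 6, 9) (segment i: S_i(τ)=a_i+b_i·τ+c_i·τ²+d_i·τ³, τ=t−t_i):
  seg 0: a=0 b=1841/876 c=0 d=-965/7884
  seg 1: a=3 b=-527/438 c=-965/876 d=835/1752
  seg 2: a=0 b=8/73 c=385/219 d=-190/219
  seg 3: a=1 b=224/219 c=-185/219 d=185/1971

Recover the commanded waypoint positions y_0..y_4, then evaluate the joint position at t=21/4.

y_0 = S_0(0) = a_0 = 0
y_1 = S_1(0) = a_1 = 3
y_2 = S_2(0) = a_2 = 0
y_3 = S_3(0) = a_3 = 1
y_4 = S_3(3) = -1
t_q=21/4 is in segment 2 (τ=1/4); S_2(τ)=289/2336

y_0=0 y_1=3 y_2=0 y_3=1 y_4=-1
S(21/4) = 289/2336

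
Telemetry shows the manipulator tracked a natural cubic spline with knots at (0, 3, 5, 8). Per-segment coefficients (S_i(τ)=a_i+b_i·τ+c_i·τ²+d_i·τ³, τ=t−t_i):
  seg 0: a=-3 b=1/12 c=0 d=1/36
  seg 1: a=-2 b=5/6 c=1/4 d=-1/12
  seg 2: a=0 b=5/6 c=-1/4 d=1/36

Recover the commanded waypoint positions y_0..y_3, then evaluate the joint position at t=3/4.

y_0=-3 y_1=-2 y_2=0 y_3=1
S(3/4) = -749/256

y_0 = S_0(0) = a_0 = -3
y_1 = S_1(0) = a_1 = -2
y_2 = S_2(0) = a_2 = 0
y_3 = S_2(3) = 1
t_q=3/4 is in segment 0 (τ=3/4); S_0(τ)=-749/256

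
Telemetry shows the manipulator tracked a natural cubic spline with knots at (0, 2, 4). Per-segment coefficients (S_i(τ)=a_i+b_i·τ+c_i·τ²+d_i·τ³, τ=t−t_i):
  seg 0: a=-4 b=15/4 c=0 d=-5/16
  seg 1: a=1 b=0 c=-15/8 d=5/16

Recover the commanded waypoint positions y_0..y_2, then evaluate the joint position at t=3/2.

y_0 = S_0(0) = a_0 = -4
y_1 = S_1(0) = a_1 = 1
y_2 = S_1(2) = -4
t_q=3/2 is in segment 0 (τ=3/2); S_0(τ)=73/128

y_0=-4 y_1=1 y_2=-4
S(3/2) = 73/128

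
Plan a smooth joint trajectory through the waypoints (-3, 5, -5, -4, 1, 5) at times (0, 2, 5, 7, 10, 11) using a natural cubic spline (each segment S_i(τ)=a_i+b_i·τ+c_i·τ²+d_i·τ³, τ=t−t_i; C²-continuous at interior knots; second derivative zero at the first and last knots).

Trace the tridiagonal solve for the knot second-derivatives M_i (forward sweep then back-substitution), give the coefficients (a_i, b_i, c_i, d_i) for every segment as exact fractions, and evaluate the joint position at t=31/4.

  seg 0: a=-3 b=36113/6141 c=0 d=-11549/24564
  seg 1: a=5 b=1466/6141 c=-11549/4094 d=20023/36846
  seg 2: a=-5 b=-24743/12282 c=4237/2047 d=-2495/6141
  seg 3: a=-4 b=17065/12282 c=-753/2047 d=5653/36846
  seg 4: a=1 b=20417/6141 c=4147/4094 d=-4147/12282
S(31/4) = -812281/262016

Δ: Δ0=4, Δ1=-10/3, Δ2=1/2, Δ3=5/3, Δ4=4
row 1: diag=10, rhs=-44; c'=3/10, d'=-22/5
row 2: denom=10−3·3/10=91/10; d'=(23−3·-22/5)/(91/10)=362/91
row 3: denom=10−2·20/91=870/91; d'=(7−2·362/91)/(870/91)=-1/10
row 4: denom=8−3·91/290=2047/290; d'=(14−3·-1/10)/(2047/290)=4147/2047
back: M4=4147/2047
back: M3=-1/10−91/290·4147/2047=-1506/2047
back: M2=362/91−20/91·-1506/2047=8474/2047
back: M1=-22/5−3/10·8474/2047=-11549/2047
M: M0=0, M1=-11549/2047, M2=8474/2047, M3=-1506/2047, M4=4147/2047, M5=0
seg 0: a=-3, c=M0/2=0, d=(M1−M0)/(6·2)=-11549/24564, b=Δ0−h0·(2M0+M1)/6=36113/6141
seg 1: a=5, c=M1/2=-11549/4094, d=(M2−M1)/(6·3)=20023/36846, b=Δ1−h1·(2M1+M2)/6=1466/6141
seg 2: a=-5, c=M2/2=4237/2047, d=(M3−M2)/(6·2)=-2495/6141, b=Δ2−h2·(2M2+M3)/6=-24743/12282
seg 3: a=-4, c=M3/2=-753/2047, d=(M4−M3)/(6·3)=5653/36846, b=Δ3−h3·(2M3+M4)/6=17065/12282
seg 4: a=1, c=M4/2=4147/4094, d=(M5−M4)/(6·1)=-4147/12282, b=Δ4−h4·(2M4+M5)/6=20417/6141
t_q=31/4 → seg 3, τ=3/4; S=-4+17065/12282·τ+-753/2047·τ²+5653/36846·τ³=-812281/262016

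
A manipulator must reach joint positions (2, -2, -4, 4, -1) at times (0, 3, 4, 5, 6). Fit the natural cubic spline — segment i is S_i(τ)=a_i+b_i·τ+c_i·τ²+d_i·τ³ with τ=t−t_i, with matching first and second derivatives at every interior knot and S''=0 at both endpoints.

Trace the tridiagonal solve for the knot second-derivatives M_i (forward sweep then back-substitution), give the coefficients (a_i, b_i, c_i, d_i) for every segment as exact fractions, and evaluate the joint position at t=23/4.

  seg 0: a=2 b=103/348 c=0 d=-21/116
  seg 1: a=-2 b=-799/174 c=-189/116 d=1469/348
  seg 2: a=-4 b=1675/348 c=320/29 d=-2731/348
  seg 3: a=4 b=581/174 c=-1451/116 d=1451/348
S(23/4) = 9111/7424

Δ: Δ0=-4/3, Δ1=-2, Δ2=8, Δ3=-5
row 1: diag=8, rhs=-4; c'=1/8, d'=-1/2
row 2: denom=4−1·1/8=31/8; d'=(60−1·-1/2)/(31/8)=484/31
row 3: denom=4−1·8/31=116/31; d'=(-78−1·484/31)/(116/31)=-1451/58
back: M3=-1451/58
back: M2=484/31−8/31·-1451/58=640/29
back: M1=-1/2−1/8·640/29=-189/58
M: M0=0, M1=-189/58, M2=640/29, M3=-1451/58, M4=0
seg 0: a=2, c=M0/2=0, d=(M1−M0)/(6·3)=-21/116, b=Δ0−h0·(2M0+M1)/6=103/348
seg 1: a=-2, c=M1/2=-189/116, d=(M2−M1)/(6·1)=1469/348, b=Δ1−h1·(2M1+M2)/6=-799/174
seg 2: a=-4, c=M2/2=320/29, d=(M3−M2)/(6·1)=-2731/348, b=Δ2−h2·(2M2+M3)/6=1675/348
seg 3: a=4, c=M3/2=-1451/116, d=(M4−M3)/(6·1)=1451/348, b=Δ3−h3·(2M3+M4)/6=581/174
t_q=23/4 → seg 3, τ=3/4; S=4+581/174·τ+-1451/116·τ²+1451/348·τ³=9111/7424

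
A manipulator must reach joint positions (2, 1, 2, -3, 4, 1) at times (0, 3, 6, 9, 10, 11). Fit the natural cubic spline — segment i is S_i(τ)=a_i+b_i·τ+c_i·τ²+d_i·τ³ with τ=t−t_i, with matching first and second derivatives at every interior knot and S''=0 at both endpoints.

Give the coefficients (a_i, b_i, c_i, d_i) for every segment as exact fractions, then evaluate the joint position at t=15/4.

  seg 0: a=2 b=-1229/1251 c=0 d=812/11259
  seg 1: a=1 b=1207/1251 c=812/1251 d=-3226/11259
  seg 2: a=2 b=-3599/1251 c=-2414/1251 d=8756/11259
  seg 3: a=-3 b=8185/1251 c=2114/417 d=-5770/1251
  seg 4: a=4 b=3559/1251 c=-3656/417 d=3656/1251
S(15/4) = 8753/4448

Δ: Δ0=-1/3, Δ1=1/3, Δ2=-5/3, Δ3=7, Δ4=-3
row 1: diag=12, rhs=4; c'=1/4, d'=1/3
row 2: denom=12−3·1/4=45/4; d'=(-12−3·1/3)/(45/4)=-52/45
row 3: denom=8−3·4/15=36/5; d'=(52−3·-52/45)/(36/5)=208/27
row 4: denom=4−1·5/36=139/36; d'=(-60−1·208/27)/(139/36)=-7312/417
back: M4=-7312/417
back: M3=208/27−5/36·-7312/417=4228/417
back: M2=-52/45−4/15·4228/417=-4828/1251
back: M1=1/3−1/4·-4828/1251=1624/1251
M: M0=0, M1=1624/1251, M2=-4828/1251, M3=4228/417, M4=-7312/417, M5=0
seg 0: a=2, c=M0/2=0, d=(M1−M0)/(6·3)=812/11259, b=Δ0−h0·(2M0+M1)/6=-1229/1251
seg 1: a=1, c=M1/2=812/1251, d=(M2−M1)/(6·3)=-3226/11259, b=Δ1−h1·(2M1+M2)/6=1207/1251
seg 2: a=2, c=M2/2=-2414/1251, d=(M3−M2)/(6·3)=8756/11259, b=Δ2−h2·(2M2+M3)/6=-3599/1251
seg 3: a=-3, c=M3/2=2114/417, d=(M4−M3)/(6·1)=-5770/1251, b=Δ3−h3·(2M3+M4)/6=8185/1251
seg 4: a=4, c=M4/2=-3656/417, d=(M5−M4)/(6·1)=3656/1251, b=Δ4−h4·(2M4+M5)/6=3559/1251
t_q=15/4 → seg 1, τ=3/4; S=1+1207/1251·τ+812/1251·τ²+-3226/11259·τ³=8753/4448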